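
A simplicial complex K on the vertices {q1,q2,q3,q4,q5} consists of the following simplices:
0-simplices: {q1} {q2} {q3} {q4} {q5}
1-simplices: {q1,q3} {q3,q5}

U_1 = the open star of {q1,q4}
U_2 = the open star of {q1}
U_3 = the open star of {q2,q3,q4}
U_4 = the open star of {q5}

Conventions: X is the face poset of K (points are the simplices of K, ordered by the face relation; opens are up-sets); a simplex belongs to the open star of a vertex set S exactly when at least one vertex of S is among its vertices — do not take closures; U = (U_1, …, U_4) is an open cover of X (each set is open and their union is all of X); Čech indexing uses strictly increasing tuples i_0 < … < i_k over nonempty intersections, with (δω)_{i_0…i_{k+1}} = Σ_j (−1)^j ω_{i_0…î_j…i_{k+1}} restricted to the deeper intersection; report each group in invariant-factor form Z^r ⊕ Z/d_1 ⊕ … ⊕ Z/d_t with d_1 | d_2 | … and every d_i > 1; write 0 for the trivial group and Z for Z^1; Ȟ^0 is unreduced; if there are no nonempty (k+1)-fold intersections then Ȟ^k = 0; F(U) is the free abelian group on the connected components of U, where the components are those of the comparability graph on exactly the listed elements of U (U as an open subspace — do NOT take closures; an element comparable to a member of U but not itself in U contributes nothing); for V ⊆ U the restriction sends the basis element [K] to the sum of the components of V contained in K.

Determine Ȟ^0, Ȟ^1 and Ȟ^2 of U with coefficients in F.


nonempty overlaps:
  U1={{q1},{q4},{q1,q3}} U2={{q1},{q1,q3}} U3={{q2},{q3},{q4},{q1,q3},{q3,q5}} U4={{q5},{q3,q5}}
  U12={{q1},{q1,q3}} U13={{q4},{q1,q3}} U23={{q1,q3}} U34={{q3,q5}}
  U123={{q1,q3}}
components per intersection:
  U1: {{q1},{q1,q3}} {{q4}}
  U2: {{q1},{q1,q3}}
  U3: {{q2}} {{q3},{q1,q3},{q3,q5}} {{q4}}
  U4: {{q5},{q3,q5}}
  U12: {{q1},{q1,q3}}
  U13: {{q4}} {{q1,q3}}
  U23: {{q1,q3}}
  U34: {{q3,q5}}
  U123: {{q1,q3}}
C dims 7,5,1; δ0: rk 4, SNF 1^4; δ1: rk 1, SNF 1^1
degree 0: 7−4−0 = 3 → Ȟ^0 ≅ Z^3
degree 1: 5−1−4 = 0 → Ȟ^1 ≅ 0
degree 2: 1−0−1 = 0 → Ȟ^2 ≅ 0

Ȟ^0(U;F) ≅ Z^3,  Ȟ^1(U;F) ≅ 0,  Ȟ^2(U;F) ≅ 0


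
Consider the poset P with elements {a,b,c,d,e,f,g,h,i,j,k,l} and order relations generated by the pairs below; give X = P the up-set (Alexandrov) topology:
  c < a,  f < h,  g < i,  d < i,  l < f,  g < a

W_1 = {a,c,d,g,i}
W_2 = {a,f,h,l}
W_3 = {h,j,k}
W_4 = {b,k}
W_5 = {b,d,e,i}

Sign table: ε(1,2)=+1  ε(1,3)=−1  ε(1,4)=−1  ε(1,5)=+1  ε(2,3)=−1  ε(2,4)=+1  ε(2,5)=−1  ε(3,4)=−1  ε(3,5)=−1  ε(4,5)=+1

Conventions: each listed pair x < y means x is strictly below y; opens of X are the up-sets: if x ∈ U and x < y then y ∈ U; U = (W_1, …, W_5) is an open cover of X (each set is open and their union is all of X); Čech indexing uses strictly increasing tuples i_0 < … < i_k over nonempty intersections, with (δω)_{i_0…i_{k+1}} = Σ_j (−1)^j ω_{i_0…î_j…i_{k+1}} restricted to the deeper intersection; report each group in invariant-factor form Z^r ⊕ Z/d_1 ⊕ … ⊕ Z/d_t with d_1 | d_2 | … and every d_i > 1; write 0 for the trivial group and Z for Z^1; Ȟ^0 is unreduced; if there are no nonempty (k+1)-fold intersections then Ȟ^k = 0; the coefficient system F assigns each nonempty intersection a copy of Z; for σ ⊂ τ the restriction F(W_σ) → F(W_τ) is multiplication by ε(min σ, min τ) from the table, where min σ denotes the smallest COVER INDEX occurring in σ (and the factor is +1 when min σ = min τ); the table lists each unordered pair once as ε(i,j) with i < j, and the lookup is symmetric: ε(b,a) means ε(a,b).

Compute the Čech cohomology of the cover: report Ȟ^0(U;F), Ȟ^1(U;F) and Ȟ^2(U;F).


Ȟ^0(U;F) ≅ Z,  Ȟ^1(U;F) ≅ Z,  Ȟ^2(U;F) ≅ 0

nerve simplices:
  W12={a} W15={d,i} W23={h} W34={k} W45={b}
C dims 5,5; δ0: rk 4, SNF 1^4
degree 0: 5−4−0 = 1 → Ȟ^0 ≅ Z
degree 1: 5−0−4 = 1 → Ȟ^1 ≅ Z
degree 2: 0−0−0 = 0 → Ȟ^2 ≅ 0


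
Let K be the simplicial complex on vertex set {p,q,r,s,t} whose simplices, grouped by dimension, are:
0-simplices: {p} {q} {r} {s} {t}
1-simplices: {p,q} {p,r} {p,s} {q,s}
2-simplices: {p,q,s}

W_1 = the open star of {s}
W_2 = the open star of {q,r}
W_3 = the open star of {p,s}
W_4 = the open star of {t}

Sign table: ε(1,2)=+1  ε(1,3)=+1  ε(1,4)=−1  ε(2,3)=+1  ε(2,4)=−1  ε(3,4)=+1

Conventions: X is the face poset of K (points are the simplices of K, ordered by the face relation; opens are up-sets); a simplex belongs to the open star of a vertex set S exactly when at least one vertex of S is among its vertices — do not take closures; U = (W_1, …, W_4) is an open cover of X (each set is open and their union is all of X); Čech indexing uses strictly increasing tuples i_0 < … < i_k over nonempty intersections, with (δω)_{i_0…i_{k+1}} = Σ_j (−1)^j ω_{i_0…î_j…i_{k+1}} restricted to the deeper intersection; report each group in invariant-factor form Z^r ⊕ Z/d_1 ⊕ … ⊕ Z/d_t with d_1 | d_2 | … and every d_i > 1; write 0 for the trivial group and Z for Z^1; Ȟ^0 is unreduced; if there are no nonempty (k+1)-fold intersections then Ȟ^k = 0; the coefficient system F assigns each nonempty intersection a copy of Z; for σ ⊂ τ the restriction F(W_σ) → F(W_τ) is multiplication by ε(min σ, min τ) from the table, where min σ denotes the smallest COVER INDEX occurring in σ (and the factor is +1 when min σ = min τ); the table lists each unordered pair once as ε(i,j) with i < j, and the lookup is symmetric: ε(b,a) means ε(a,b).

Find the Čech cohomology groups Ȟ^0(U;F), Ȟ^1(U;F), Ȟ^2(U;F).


Ȟ^0 = Z^2; Ȟ^1 = 0; Ȟ^2 = 0

cover nerve:
  W1={{s},{p,s},{q,s},{p,q,s}} W2={{q},{r},{p,q},{p,r},{q,s},{p,q,s}} W3={{p},{s},{p,q},{p,r},{p,s},{q,s},{p,q,s}} W4={{t}}
  W12={{q,s},{p,q,s}} W13={{s},{p,s},{q,s},{p,q,s}} W23={{p,q},{p,r},{q,s},{p,q,s}}
  W123={{q,s},{p,q,s}}
C dims 4,3,1; δ0: rk 2, SNF 1^2; δ1: rk 1, SNF 1^1
Ȟ^0: (4−2)−0=2 ⇒ Z^2
Ȟ^1: (3−1)−2=0 ⇒ 0
Ȟ^2: (1−0)−1=0 ⇒ 0


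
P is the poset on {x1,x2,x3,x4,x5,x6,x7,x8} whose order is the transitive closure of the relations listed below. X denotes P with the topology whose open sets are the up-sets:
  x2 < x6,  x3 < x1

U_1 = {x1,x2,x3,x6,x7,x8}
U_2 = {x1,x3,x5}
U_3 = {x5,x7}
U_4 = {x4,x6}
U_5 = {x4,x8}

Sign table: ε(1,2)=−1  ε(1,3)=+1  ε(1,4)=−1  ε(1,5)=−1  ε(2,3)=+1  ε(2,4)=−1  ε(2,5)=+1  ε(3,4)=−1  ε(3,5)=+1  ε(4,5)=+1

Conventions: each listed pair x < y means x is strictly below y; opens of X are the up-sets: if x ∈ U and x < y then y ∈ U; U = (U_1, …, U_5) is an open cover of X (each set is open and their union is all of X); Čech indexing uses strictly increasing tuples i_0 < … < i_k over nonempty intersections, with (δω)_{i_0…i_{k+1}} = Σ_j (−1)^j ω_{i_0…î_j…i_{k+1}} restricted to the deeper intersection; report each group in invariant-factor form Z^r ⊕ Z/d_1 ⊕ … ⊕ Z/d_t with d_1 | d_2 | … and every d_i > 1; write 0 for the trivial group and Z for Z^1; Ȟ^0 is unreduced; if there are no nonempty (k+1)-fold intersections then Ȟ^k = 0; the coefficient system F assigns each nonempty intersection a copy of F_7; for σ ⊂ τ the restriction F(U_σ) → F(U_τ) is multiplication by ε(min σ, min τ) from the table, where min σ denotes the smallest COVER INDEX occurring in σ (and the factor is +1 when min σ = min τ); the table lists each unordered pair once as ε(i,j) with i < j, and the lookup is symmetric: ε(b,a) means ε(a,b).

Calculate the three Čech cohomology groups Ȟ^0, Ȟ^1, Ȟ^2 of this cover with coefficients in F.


Ȟ^0(U;F) ≅ 0, Ȟ^1(U;F) ≅ Z/7 and Ȟ^2(U;F) ≅ 0

nerve of the cover:
  U12={x1,x3} U13={x7} U14={x6} U15={x8} U23={x5} U45={x4}
C dims 5,6; δ0: rk_F7 5
Ȟ^0 = (5 − 5) − 0 = 0, so Ȟ^0 ≅ 0
Ȟ^1 = (6 − 0) − 5 = 1, so Ȟ^1 ≅ Z/7
Ȟ^2 = (0 − 0) − 0 = 0, so Ȟ^2 ≅ 0


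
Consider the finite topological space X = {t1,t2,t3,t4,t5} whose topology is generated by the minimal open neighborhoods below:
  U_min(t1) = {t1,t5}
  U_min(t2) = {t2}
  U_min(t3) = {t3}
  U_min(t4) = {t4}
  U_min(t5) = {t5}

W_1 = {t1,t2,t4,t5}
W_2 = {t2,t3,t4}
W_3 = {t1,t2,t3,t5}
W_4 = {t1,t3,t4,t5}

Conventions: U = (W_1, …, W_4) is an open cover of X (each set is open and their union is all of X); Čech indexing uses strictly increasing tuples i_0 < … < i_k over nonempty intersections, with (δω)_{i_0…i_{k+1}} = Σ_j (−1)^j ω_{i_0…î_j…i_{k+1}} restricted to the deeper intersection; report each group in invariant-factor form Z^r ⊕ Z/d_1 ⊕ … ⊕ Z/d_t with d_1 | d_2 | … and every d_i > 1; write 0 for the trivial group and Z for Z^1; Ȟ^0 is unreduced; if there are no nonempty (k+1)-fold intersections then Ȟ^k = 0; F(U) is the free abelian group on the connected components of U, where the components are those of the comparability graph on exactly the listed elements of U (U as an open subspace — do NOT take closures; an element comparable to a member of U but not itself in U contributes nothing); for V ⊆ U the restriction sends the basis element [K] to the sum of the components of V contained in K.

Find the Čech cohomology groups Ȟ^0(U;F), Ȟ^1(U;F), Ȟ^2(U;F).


Ȟ^0 ≅ Z^4; Ȟ^1 ≅ 0; Ȟ^2 ≅ 0

nerve of the cover:
  W12={t2,t4} W13={t1,t2,t5} W14={t1,t4,t5} W23={t2,t3} W24={t3,t4} W34={t1,t3,t5}
  W123={t2} W124={t4} W134={t1,t5} W234={t3}
components per intersection:
  W1: {t1,t5} {t2} {t4}
  W2: {t2} {t3} {t4}
  W3: {t1,t5} {t2} {t3}
  W4: {t1,t5} {t3} {t4}
  W12: {t2} {t4}
  W13: {t1,t5} {t2}
  W14: {t1,t5} {t4}
  W23: {t2} {t3}
  W24: {t3} {t4}
  W34: {t1,t5} {t3}
  W123: {t2}
  W124: {t4}
  W134: {t1,t5}
  W234: {t3}
C dims 12,12,4; δ0: rk 8, SNF 1^8; δ1: rk 4, SNF 1^4
Ȟ^0 = (12 − 8) − 0 = 4, so Ȟ^0 ≅ Z^4
Ȟ^1 = (12 − 4) − 8 = 0, so Ȟ^1 ≅ 0
Ȟ^2 = (4 − 0) − 4 = 0, so Ȟ^2 ≅ 0


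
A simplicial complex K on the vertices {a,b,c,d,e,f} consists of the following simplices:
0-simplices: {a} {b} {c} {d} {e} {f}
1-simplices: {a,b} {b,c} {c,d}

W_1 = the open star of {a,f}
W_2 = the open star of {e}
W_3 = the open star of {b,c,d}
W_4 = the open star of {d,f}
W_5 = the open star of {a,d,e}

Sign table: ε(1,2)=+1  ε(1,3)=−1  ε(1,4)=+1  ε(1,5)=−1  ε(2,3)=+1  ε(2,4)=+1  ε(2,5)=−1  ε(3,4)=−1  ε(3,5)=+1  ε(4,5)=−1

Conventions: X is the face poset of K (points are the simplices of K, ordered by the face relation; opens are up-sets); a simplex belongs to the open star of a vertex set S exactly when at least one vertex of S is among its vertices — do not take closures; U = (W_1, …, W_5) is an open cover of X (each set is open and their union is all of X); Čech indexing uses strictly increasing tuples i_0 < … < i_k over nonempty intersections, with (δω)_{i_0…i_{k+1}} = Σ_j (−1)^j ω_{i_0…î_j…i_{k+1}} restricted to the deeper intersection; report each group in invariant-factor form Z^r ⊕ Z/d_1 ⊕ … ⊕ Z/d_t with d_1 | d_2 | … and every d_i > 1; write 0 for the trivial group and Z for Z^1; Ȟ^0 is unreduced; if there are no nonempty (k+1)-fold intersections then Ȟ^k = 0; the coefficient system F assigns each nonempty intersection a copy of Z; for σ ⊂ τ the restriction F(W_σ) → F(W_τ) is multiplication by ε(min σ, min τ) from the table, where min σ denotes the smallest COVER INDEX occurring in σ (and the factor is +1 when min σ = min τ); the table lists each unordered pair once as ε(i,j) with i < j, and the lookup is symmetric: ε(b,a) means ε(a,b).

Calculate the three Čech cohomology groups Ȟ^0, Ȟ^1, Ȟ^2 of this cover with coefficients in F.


intersection data:
  W1={{a},{f},{a,b}} W2={{e}} W3={{b},{c},{d},{a,b},{b,c},{c,d}} W4={{d},{f},{c,d}} W5={{a},{d},{e},{a,b},{c,d}}
  W13={{a,b}} W14={{f}} W15={{a},{a,b}} W25={{e}} W34={{d},{c,d}} W35={{d},{a,b},{c,d}} W45={{d},{c,d}}
  W135={{a,b}} W345={{d},{c,d}}
C dims 5,7,2; δ0: rk 4, SNF 1^4; δ1: rk 2, SNF 1^2
Ȟ^0 = (5 − 4) − 0 = 1, so Ȟ^0 ≅ Z
Ȟ^1 = (7 − 2) − 4 = 1, so Ȟ^1 ≅ Z
Ȟ^2 = (2 − 0) − 2 = 0, so Ȟ^2 ≅ 0

Ȟ^0(U;F) ≅ Z, Ȟ^1(U;F) ≅ Z and Ȟ^2(U;F) ≅ 0


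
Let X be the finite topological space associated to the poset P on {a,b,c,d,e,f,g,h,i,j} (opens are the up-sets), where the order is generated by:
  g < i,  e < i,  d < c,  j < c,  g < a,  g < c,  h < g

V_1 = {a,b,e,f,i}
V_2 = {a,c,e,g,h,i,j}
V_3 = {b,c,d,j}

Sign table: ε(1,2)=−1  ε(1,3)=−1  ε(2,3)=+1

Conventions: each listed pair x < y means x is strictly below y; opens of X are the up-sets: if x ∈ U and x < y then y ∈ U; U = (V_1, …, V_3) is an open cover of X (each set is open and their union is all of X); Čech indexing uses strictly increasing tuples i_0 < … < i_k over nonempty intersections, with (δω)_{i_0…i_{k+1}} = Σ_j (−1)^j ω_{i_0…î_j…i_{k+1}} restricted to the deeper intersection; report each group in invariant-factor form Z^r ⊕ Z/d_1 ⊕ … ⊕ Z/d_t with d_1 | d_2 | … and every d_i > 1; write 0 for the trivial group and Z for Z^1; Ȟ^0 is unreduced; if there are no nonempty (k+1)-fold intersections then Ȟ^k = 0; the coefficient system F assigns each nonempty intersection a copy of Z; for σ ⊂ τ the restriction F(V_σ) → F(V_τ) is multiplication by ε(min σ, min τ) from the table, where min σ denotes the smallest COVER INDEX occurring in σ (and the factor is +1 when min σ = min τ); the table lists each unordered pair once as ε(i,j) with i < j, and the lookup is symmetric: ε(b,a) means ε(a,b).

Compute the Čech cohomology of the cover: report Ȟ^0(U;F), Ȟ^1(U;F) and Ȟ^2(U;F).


cover nerve:
  V12={a,e,i} V13={b} V23={c,j}
C dims 3,3; δ0: rk 2, SNF 1^2
Ȟ^0: (3−2)−0=1 ⇒ Z
Ȟ^1: (3−0)−2=1 ⇒ Z
Ȟ^2: (0−0)−0=0 ⇒ 0

Ȟ^0 = Z,  Ȟ^1 = Z,  Ȟ^2 = 0


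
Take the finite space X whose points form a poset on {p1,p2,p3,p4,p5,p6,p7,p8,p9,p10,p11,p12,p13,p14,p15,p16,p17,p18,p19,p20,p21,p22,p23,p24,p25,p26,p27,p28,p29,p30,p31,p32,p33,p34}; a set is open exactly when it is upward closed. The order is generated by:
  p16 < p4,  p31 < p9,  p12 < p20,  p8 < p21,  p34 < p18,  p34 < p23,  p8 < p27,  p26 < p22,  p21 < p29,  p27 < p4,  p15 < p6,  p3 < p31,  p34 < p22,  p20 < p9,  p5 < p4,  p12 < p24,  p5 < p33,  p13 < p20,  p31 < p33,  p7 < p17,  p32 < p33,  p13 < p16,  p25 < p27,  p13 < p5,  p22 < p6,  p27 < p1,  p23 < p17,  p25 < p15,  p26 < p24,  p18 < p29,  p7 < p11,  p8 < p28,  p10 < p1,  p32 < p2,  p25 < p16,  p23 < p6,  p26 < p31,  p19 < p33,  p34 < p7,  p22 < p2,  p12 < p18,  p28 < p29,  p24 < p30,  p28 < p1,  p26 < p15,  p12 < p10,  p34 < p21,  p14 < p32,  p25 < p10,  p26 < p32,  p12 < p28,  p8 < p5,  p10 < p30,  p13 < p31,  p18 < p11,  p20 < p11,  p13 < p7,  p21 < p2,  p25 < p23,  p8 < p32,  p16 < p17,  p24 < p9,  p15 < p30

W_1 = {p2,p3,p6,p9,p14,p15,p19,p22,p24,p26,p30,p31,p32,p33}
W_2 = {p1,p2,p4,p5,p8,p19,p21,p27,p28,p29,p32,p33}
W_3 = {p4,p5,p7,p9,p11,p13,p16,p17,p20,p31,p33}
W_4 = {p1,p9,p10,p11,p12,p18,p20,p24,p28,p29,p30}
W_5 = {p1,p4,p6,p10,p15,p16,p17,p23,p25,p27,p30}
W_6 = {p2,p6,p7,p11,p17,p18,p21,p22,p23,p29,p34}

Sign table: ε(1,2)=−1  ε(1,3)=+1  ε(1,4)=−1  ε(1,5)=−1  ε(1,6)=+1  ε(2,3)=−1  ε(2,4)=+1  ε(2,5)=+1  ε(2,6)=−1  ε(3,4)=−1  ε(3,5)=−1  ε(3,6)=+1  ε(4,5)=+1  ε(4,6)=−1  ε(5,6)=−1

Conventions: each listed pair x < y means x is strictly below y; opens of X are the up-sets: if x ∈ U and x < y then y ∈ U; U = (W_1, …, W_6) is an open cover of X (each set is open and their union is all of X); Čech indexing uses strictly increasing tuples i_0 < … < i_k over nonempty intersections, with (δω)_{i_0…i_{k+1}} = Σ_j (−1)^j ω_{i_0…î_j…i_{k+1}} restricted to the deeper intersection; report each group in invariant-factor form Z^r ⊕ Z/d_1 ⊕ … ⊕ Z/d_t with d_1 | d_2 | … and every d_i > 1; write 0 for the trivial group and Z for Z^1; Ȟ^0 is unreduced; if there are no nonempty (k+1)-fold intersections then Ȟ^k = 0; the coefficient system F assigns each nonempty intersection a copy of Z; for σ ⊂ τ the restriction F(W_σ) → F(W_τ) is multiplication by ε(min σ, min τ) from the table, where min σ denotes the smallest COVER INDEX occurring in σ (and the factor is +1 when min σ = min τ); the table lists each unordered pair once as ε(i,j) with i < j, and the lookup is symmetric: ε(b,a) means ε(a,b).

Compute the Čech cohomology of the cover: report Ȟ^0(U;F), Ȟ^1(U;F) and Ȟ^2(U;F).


nerve simplices:
  W12={p2,p19,p32,p33} W13={p9,p31,p33} W14={p9,p24,p30} W15={p6,p15,p30} W16={p2,p6,p22} W23={p4,p5,p33} W24={p1,p28,p29} W25={p1,p4,p27} W26={p2,p21,p29} W34={p9,p11,p20} W35={p4,p16,p17} W36={p7,p11,p17} W45={p1,p10,p30} W46={p11,p18,p29} W56={p6,p17,p23}
  W123={p33} W126={p2} W134={p9} W145={p30} W156={p6} W235={p4} W245={p1} W246={p29} W346={p11} W356={p17}
C dims 6,15,10; δ0: rk 5, SNF 1^5; δ1: rk 10, SNF 1^9·2
degree 0: 6−5−0 = 1 → Ȟ^0 ≅ Z
degree 1: 15−10−5 = 0 → Ȟ^1 ≅ 0
degree 2: 10−0−10 = 0 plus torsion [2] → Ȟ^2 ≅ Z/2

Ȟ^0 = Z; Ȟ^1 = 0; Ȟ^2 = Z/2


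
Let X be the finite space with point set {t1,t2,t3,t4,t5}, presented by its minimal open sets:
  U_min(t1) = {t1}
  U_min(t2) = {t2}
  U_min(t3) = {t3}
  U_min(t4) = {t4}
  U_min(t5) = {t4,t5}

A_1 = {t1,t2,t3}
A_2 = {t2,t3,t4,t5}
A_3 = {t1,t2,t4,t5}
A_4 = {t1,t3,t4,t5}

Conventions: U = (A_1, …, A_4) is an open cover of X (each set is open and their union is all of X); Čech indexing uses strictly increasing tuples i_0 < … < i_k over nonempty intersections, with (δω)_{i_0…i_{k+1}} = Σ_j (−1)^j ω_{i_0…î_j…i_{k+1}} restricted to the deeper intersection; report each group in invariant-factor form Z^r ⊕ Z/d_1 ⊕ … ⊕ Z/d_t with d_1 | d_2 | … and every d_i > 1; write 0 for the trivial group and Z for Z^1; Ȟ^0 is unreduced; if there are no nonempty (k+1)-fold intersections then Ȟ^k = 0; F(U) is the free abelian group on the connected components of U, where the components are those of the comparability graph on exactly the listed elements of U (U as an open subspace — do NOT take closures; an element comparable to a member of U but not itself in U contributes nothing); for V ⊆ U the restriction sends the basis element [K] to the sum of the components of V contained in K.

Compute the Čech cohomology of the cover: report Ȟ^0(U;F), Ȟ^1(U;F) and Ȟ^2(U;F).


nerve of the cover:
  A12={t2,t3} A13={t1,t2} A14={t1,t3} A23={t2,t4,t5} A24={t3,t4,t5} A34={t1,t4,t5}
  A123={t2} A124={t3} A134={t1} A234={t4,t5}
components per intersection:
  A1: {t1} {t2} {t3}
  A2: {t2} {t3} {t4,t5}
  A3: {t1} {t2} {t4,t5}
  A4: {t1} {t3} {t4,t5}
  A12: {t2} {t3}
  A13: {t1} {t2}
  A14: {t1} {t3}
  A23: {t2} {t4,t5}
  A24: {t3} {t4,t5}
  A34: {t1} {t4,t5}
  A123: {t2}
  A124: {t3}
  A134: {t1}
  A234: {t4,t5}
C dims 12,12,4; δ0: rk 8, SNF 1^8; δ1: rk 4, SNF 1^4
Ȟ^0 = (12 − 8) − 0 = 4, so Ȟ^0 ≅ Z^4
Ȟ^1 = (12 − 4) − 8 = 0, so Ȟ^1 ≅ 0
Ȟ^2 = (4 − 0) − 4 = 0, so Ȟ^2 ≅ 0

Ȟ^0 ≅ Z^4; Ȟ^1 ≅ 0; Ȟ^2 ≅ 0


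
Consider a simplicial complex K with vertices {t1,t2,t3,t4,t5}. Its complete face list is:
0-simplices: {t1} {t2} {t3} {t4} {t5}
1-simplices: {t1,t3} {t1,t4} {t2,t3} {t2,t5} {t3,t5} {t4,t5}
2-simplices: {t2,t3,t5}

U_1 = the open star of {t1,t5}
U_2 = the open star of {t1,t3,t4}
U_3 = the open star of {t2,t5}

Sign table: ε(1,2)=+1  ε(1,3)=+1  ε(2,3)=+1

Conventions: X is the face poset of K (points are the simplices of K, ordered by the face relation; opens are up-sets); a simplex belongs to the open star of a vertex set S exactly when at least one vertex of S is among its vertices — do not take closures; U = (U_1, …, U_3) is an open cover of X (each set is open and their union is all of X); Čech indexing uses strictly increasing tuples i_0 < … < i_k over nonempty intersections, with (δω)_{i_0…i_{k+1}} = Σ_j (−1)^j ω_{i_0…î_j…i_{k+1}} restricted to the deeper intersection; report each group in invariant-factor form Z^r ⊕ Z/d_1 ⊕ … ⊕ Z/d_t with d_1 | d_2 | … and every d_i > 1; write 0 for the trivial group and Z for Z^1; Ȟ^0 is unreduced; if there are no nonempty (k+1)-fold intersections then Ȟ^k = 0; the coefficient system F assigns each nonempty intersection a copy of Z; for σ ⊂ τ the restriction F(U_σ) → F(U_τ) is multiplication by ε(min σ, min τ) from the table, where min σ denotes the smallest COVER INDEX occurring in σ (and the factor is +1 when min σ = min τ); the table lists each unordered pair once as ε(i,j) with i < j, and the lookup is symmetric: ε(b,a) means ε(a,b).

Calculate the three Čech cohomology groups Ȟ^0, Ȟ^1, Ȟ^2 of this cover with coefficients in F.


Ȟ^0 ≅ Z; Ȟ^1 ≅ 0; Ȟ^2 ≅ 0

nonempty intersections:
  U1={{t1},{t5},{t1,t3},{t1,t4},{t2,t5},{t3,t5},{t4,t5},{t2,t3,t5}} U2={{t1},{t3},{t4},{t1,t3},{t1,t4},{t2,t3},{t3,t5},{t4,t5},{t2,t3,t5}} U3={{t2},{t5},{t2,t3},{t2,t5},{t3,t5},{t4,t5},{t2,t3,t5}}
  U12={{t1},{t1,t3},{t1,t4},{t3,t5},{t4,t5},{t2,t3,t5}} U13={{t5},{t2,t5},{t3,t5},{t4,t5},{t2,t3,t5}} U23={{t2,t3},{t3,t5},{t4,t5},{t2,t3,t5}}
  U123={{t3,t5},{t4,t5},{t2,t3,t5}}
C dims 3,3,1; δ0: rk 2, SNF 1^2; δ1: rk 1, SNF 1^1
Ȟ^0: (3−2)−0=1 ⇒ Z
Ȟ^1: (3−1)−2=0 ⇒ 0
Ȟ^2: (1−0)−1=0 ⇒ 0


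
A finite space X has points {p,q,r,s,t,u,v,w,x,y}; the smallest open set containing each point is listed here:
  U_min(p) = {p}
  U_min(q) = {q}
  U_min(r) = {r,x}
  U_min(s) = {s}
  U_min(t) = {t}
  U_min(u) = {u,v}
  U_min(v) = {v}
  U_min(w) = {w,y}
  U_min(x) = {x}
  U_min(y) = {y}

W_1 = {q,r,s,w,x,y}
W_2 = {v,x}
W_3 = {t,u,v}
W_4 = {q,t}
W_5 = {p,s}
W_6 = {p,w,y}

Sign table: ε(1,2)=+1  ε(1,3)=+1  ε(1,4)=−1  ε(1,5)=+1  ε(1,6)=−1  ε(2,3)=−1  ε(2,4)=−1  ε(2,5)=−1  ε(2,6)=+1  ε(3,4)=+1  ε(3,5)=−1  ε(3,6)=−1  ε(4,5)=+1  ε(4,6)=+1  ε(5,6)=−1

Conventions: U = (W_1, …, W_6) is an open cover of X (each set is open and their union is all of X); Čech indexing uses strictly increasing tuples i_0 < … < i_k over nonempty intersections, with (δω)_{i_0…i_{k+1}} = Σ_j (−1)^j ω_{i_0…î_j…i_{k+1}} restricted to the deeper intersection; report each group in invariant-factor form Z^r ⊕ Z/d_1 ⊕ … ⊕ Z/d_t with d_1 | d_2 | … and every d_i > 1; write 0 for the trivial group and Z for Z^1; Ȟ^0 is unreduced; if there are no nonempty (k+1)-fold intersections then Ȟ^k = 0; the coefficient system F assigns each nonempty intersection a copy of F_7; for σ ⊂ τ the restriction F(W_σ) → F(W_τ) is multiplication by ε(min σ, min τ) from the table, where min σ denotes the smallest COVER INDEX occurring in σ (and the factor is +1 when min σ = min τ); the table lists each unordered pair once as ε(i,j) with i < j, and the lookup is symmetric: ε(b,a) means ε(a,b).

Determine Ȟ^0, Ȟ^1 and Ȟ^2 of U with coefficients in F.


nonempty overlaps:
  W12={x} W14={q} W15={s} W16={w,y} W23={v} W34={t} W56={p}
C dims 6,7; δ0: rk_F7 5
degree 0: 6−5−0 = 1 → Ȟ^0 ≅ Z/7
degree 1: 7−0−5 = 2 → Ȟ^1 ≅ Z/7 ⊕ Z/7
degree 2: 0−0−0 = 0 → Ȟ^2 ≅ 0

Ȟ^0(U;F) ≅ Z/7, Ȟ^1(U;F) ≅ Z/7 ⊕ Z/7, Ȟ^2(U;F) ≅ 0


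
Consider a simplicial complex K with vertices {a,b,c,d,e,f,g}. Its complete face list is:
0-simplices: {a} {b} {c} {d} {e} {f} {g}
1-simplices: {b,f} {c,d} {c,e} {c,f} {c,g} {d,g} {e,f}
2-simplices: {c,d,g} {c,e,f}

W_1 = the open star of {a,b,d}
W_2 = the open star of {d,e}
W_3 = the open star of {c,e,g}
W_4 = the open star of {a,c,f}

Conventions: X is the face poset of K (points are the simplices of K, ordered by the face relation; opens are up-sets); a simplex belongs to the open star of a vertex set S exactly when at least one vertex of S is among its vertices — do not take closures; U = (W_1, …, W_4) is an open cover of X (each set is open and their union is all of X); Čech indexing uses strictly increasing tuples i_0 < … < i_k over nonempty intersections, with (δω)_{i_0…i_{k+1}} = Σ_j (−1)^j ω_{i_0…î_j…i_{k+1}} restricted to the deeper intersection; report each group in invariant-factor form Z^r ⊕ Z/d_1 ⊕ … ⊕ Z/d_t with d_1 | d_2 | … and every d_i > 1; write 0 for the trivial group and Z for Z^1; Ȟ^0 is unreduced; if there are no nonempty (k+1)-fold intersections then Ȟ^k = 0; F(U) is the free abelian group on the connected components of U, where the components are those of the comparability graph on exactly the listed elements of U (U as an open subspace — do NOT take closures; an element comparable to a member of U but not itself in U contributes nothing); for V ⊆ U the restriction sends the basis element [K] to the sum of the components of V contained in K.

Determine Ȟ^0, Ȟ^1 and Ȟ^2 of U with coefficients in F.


nonempty intersections:
  W1={{a},{b},{d},{b,f},{c,d},{d,g},{c,d,g}} W2={{d},{e},{c,d},{c,e},{d,g},{e,f},{c,d,g},{c,e,f}} W3={{c},{e},{g},{c,d},{c,e},{c,f},{c,g},{d,g},{e,f},{c,d,g},{c,e,f}} W4={{a},{c},{f},{b,f},{c,d},{c,e},{c,f},{c,g},{e,f},{c,d,g},{c,e,f}}
  W12={{d},{c,d},{d,g},{c,d,g}} W13={{c,d},{d,g},{c,d,g}} W14={{a},{b,f},{c,d},{c,d,g}} W23={{e},{c,d},{c,e},{d,g},{e,f},{c,d,g},{c,e,f}} W24={{c,d},{c,e},{e,f},{c,d,g},{c,e,f}} W34={{c},{c,d},{c,e},{c,f},{c,g},{e,f},{c,d,g},{c,e,f}}
  W123={{c,d},{d,g},{c,d,g}} W124={{c,d},{c,d,g}} W134={{c,d},{c,d,g}} W234={{c,d},{c,e},{e,f},{c,d,g},{c,e,f}}
  W1234={{c,d},{c,d,g}}
components per intersection:
  W1: {{a}} {{b},{b,f}} {{d},{c,d},{d,g},{c,d,g}}
  W2: {{d},{c,d},{d,g},{c,d,g}} {{e},{c,e},{e,f},{c,e,f}}
  W3: {{c},{e},{g},{c,d},{c,e},{c,f},{c,g},{d,g},{e,f},{c,d,g},{c,e,f}}
  W4: {{a}} {{c},{f},{b,f},{c,d},{c,e},{c,f},{c,g},{e,f},{c,d,g},{c,e,f}}
  W12: {{d},{c,d},{d,g},{c,d,g}}
  W13: {{c,d},{d,g},{c,d,g}}
  W14: {{a}} {{b,f}} {{c,d},{c,d,g}}
  W23: {{e},{c,e},{e,f},{c,e,f}} {{c,d},{d,g},{c,d,g}}
  W24: {{c,d},{c,d,g}} {{c,e},{e,f},{c,e,f}}
  W34: {{c},{c,d},{c,e},{c,f},{c,g},{e,f},{c,d,g},{c,e,f}}
  W123: {{c,d},{d,g},{c,d,g}}
  W124: {{c,d},{c,d,g}}
  W134: {{c,d},{c,d,g}}
  W234: {{c,d},{c,d,g}} {{c,e},{e,f},{c,e,f}}
  W1234: {{c,d},{c,d,g}}
C dims 8,10,5,1; δ0: rk 6, SNF 1^6; δ1: rk 4, SNF 1^4; δ2: rk 1, SNF 1^1
Ȟ^0: (8−6)−0=2 ⇒ Z^2
Ȟ^1: (10−4)−6=0 ⇒ 0
Ȟ^2: (5−1)−4=0 ⇒ 0

Ȟ^0 ≅ Z^2; Ȟ^1 ≅ 0; Ȟ^2 ≅ 0


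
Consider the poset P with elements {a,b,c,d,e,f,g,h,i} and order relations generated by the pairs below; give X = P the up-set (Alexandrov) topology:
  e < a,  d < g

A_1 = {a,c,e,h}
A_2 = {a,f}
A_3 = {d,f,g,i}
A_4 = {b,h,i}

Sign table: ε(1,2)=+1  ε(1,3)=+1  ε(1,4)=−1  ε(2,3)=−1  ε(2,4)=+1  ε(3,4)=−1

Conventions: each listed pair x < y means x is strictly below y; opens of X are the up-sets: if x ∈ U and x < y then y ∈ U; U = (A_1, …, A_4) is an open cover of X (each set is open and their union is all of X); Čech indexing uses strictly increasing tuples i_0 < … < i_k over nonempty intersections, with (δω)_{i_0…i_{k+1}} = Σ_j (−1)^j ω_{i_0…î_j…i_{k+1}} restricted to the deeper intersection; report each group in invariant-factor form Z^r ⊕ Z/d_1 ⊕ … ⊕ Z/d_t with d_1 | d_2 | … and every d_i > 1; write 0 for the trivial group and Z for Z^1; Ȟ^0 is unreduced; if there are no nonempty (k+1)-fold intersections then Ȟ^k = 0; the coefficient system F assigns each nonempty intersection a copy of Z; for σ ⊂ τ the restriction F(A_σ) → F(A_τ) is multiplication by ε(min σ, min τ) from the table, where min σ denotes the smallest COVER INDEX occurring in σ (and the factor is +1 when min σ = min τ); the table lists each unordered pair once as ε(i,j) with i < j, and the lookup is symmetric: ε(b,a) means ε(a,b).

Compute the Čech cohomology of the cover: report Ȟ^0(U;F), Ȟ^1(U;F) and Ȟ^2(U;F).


Ȟ^0 ≅ 0, Ȟ^1 ≅ Z/2, Ȟ^2 ≅ 0

nerve simplices:
  A12={a} A14={h} A23={f} A34={i}
C dims 4,4; δ0: rk 4, SNF 1^3·2
degree 0: 4−4−0 = 0 → Ȟ^0 ≅ 0
degree 1: 4−0−4 = 0 plus torsion [2] → Ȟ^1 ≅ Z/2
degree 2: 0−0−0 = 0 → Ȟ^2 ≅ 0


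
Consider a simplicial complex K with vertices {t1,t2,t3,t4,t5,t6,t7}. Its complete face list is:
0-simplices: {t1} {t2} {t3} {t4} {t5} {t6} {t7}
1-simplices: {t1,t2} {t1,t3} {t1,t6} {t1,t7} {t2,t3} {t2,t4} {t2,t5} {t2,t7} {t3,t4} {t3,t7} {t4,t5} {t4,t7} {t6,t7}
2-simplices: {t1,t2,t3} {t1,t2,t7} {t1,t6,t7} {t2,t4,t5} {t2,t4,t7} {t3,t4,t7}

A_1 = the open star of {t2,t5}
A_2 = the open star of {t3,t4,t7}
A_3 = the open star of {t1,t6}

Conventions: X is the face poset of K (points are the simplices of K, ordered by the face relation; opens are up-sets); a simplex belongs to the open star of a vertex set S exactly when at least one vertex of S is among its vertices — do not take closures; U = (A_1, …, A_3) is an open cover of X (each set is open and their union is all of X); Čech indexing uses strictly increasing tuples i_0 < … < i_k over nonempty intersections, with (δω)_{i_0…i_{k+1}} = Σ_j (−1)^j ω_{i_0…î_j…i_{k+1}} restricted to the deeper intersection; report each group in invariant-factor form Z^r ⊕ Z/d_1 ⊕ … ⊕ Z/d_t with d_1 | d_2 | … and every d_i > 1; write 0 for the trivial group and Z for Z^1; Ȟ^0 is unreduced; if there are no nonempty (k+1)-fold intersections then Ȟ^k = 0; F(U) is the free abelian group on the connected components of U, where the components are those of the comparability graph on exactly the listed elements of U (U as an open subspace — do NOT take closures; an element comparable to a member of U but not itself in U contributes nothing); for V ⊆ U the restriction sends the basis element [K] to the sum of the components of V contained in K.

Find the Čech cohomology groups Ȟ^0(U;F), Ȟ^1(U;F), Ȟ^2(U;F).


Ȟ^0(U;F) ≅ Z, Ȟ^1(U;F) ≅ Z and Ȟ^2(U;F) ≅ 0

nerve of the cover:
  A1={{t2},{t5},{t1,t2},{t2,t3},{t2,t4},{t2,t5},{t2,t7},{t4,t5},{t1,t2,t3},{t1,t2,t7},{t2,t4,t5},{t2,t4,t7}} A2={{t3},{t4},{t7},{t1,t3},{t1,t7},{t2,t3},{t2,t4},{t2,t7},{t3,t4},{t3,t7},{t4,t5},{t4,t7},{t6,t7},{t1,t2,t3},{t1,t2,t7},{t1,t6,t7},{t2,t4,t5},{t2,t4,t7},{t3,t4,t7}} A3={{t1},{t6},{t1,t2},{t1,t3},{t1,t6},{t1,t7},{t6,t7},{t1,t2,t3},{t1,t2,t7},{t1,t6,t7}}
  A12={{t2,t3},{t2,t4},{t2,t7},{t4,t5},{t1,t2,t3},{t1,t2,t7},{t2,t4,t5},{t2,t4,t7}} A13={{t1,t2},{t1,t2,t3},{t1,t2,t7}} A23={{t1,t3},{t1,t7},{t6,t7},{t1,t2,t3},{t1,t2,t7},{t1,t6,t7}}
  A123={{t1,t2,t3},{t1,t2,t7}}
components per intersection:
  A1: {{t2},{t5},{t1,t2},{t2,t3},{t2,t4},{t2,t5},{t2,t7},{t4,t5},{t1,t2,t3},{t1,t2,t7},{t2,t4,t5},{t2,t4,t7}}
  A2: {{t3},{t4},{t7},{t1,t3},{t1,t7},{t2,t3},{t2,t4},{t2,t7},{t3,t4},{t3,t7},{t4,t5},{t4,t7},{t6,t7},{t1,t2,t3},{t1,t2,t7},{t1,t6,t7},{t2,t4,t5},{t2,t4,t7},{t3,t4,t7}}
  A3: {{t1},{t6},{t1,t2},{t1,t3},{t1,t6},{t1,t7},{t6,t7},{t1,t2,t3},{t1,t2,t7},{t1,t6,t7}}
  A12: {{t2,t3},{t1,t2,t3}} {{t2,t4},{t2,t7},{t4,t5},{t1,t2,t7},{t2,t4,t5},{t2,t4,t7}}
  A13: {{t1,t2},{t1,t2,t3},{t1,t2,t7}}
  A23: {{t1,t3},{t1,t2,t3}} {{t1,t7},{t6,t7},{t1,t2,t7},{t1,t6,t7}}
  A123: {{t1,t2,t3}} {{t1,t2,t7}}
C dims 3,5,2; δ0: rk 2, SNF 1^2; δ1: rk 2, SNF 1^2
Ȟ^0 = (3 − 2) − 0 = 1, so Ȟ^0 ≅ Z
Ȟ^1 = (5 − 2) − 2 = 1, so Ȟ^1 ≅ Z
Ȟ^2 = (2 − 0) − 2 = 0, so Ȟ^2 ≅ 0


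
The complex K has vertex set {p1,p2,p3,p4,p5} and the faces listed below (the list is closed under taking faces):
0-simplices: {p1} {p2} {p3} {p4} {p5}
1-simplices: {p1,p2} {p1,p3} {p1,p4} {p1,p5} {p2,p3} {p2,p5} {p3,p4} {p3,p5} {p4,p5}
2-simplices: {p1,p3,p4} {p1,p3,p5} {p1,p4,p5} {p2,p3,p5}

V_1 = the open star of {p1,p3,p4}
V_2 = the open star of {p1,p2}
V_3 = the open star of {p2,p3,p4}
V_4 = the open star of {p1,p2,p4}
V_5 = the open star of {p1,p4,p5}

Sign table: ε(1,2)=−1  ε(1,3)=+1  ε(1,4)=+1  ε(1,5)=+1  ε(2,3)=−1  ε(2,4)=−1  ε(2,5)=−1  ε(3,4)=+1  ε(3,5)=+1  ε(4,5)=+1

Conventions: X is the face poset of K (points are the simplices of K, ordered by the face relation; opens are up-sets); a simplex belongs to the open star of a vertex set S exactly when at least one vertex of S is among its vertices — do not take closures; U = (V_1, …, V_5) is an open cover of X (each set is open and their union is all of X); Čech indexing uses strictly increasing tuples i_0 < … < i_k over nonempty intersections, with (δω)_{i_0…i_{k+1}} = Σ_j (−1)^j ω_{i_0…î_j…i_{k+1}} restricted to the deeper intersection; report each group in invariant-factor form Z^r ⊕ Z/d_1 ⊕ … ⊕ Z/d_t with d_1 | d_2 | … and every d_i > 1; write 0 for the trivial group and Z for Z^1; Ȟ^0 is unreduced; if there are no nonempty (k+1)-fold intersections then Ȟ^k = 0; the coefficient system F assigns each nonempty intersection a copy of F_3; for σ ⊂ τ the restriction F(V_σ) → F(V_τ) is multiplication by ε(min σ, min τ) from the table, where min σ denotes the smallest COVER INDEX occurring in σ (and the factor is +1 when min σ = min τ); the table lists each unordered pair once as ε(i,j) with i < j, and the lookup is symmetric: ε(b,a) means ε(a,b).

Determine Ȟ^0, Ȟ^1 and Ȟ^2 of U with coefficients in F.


Ȟ^0 ≅ Z/3,  Ȟ^1 ≅ 0,  Ȟ^2 ≅ 0

cover nerve:
  V1={{p1},{p3},{p4},{p1,p2},{p1,p3},{p1,p4},{p1,p5},{p2,p3},{p3,p4},{p3,p5},{p4,p5},{p1,p3,p4},{p1,p3,p5},{p1,p4,p5},{p2,p3,p5}} V2={{p1},{p2},{p1,p2},{p1,p3},{p1,p4},{p1,p5},{p2,p3},{p2,p5},{p1,p3,p4},{p1,p3,p5},{p1,p4,p5},{p2,p3,p5}} V3={{p2},{p3},{p4},{p1,p2},{p1,p3},{p1,p4},{p2,p3},{p2,p5},{p3,p4},{p3,p5},{p4,p5},{p1,p3,p4},{p1,p3,p5},{p1,p4,p5},{p2,p3,p5}} V4={{p1},{p2},{p4},{p1,p2},{p1,p3},{p1,p4},{p1,p5},{p2,p3},{p2,p5},{p3,p4},{p4,p5},{p1,p3,p4},{p1,p3,p5},{p1,p4,p5},{p2,p3,p5}} V5={{p1},{p4},{p5},{p1,p2},{p1,p3},{p1,p4},{p1,p5},{p2,p5},{p3,p4},{p3,p5},{p4,p5},{p1,p3,p4},{p1,p3,p5},{p1,p4,p5},{p2,p3,p5}}
  V12={{p1},{p1,p2},{p1,p3},{p1,p4},{p1,p5},{p2,p3},{p1,p3,p4},{p1,p3,p5},{p1,p4,p5},{p2,p3,p5}} V13={{p3},{p4},{p1,p2},{p1,p3},{p1,p4},{p2,p3},{p3,p4},{p3,p5},{p4,p5},{p1,p3,p4},{p1,p3,p5},{p1,p4,p5},{p2,p3,p5}} V14={{p1},{p4},{p1,p2},{p1,p3},{p1,p4},{p1,p5},{p2,p3},{p3,p4},{p4,p5},{p1,p3,p4},{p1,p3,p5},{p1,p4,p5},{p2,p3,p5}} V15={{p1},{p4},{p1,p2},{p1,p3},{p1,p4},{p1,p5},{p3,p4},{p3,p5},{p4,p5},{p1,p3,p4},{p1,p3,p5},{p1,p4,p5},{p2,p3,p5}} V23={{p2},{p1,p2},{p1,p3},{p1,p4},{p2,p3},{p2,p5},{p1,p3,p4},{p1,p3,p5},{p1,p4,p5},{p2,p3,p5}} V24={{p1},{p2},{p1,p2},{p1,p3},{p1,p4},{p1,p5},{p2,p3},{p2,p5},{p1,p3,p4},{p1,p3,p5},{p1,p4,p5},{p2,p3,p5}} V25={{p1},{p1,p2},{p1,p3},{p1,p4},{p1,p5},{p2,p5},{p1,p3,p4},{p1,p3,p5},{p1,p4,p5},{p2,p3,p5}} V34={{p2},{p4},{p1,p2},{p1,p3},{p1,p4},{p2,p3},{p2,p5},{p3,p4},{p4,p5},{p1,p3,p4},{p1,p3,p5},{p1,p4,p5},{p2,p3,p5}} V35={{p4},{p1,p2},{p1,p3},{p1,p4},{p2,p5},{p3,p4},{p3,p5},{p4,p5},{p1,p3,p4},{p1,p3,p5},{p1,p4,p5},{p2,p3,p5}} V45={{p1},{p4},{p1,p2},{p1,p3},{p1,p4},{p1,p5},{p2,p5},{p3,p4},{p4,p5},{p1,p3,p4},{p1,p3,p5},{p1,p4,p5},{p2,p3,p5}}
  V123={{p1,p2},{p1,p3},{p1,p4},{p2,p3},{p1,p3,p4},{p1,p3,p5},{p1,p4,p5},{p2,p3,p5}} V124={{p1},{p1,p2},{p1,p3},{p1,p4},{p1,p5},{p2,p3},{p1,p3,p4},{p1,p3,p5},{p1,p4,p5},{p2,p3,p5}} V125={{p1},{p1,p2},{p1,p3},{p1,p4},{p1,p5},{p1,p3,p4},{p1,p3,p5},{p1,p4,p5},{p2,p3,p5}} V134={{p4},{p1,p2},{p1,p3},{p1,p4},{p2,p3},{p3,p4},{p4,p5},{p1,p3,p4},{p1,p3,p5},{p1,p4,p5},{p2,p3,p5}} V135={{p4},{p1,p2},{p1,p3},{p1,p4},{p3,p4},{p3,p5},{p4,p5},{p1,p3,p4},{p1,p3,p5},{p1,p4,p5},{p2,p3,p5}} V145={{p1},{p4},{p1,p2},{p1,p3},{p1,p4},{p1,p5},{p3,p4},{p4,p5},{p1,p3,p4},{p1,p3,p5},{p1,p4,p5},{p2,p3,p5}} V234={{p2},{p1,p2},{p1,p3},{p1,p4},{p2,p3},{p2,p5},{p1,p3,p4},{p1,p3,p5},{p1,p4,p5},{p2,p3,p5}} V235={{p1,p2},{p1,p3},{p1,p4},{p2,p5},{p1,p3,p4},{p1,p3,p5},{p1,p4,p5},{p2,p3,p5}} V245={{p1},{p1,p2},{p1,p3},{p1,p4},{p1,p5},{p2,p5},{p1,p3,p4},{p1,p3,p5},{p1,p4,p5},{p2,p3,p5}} V345={{p4},{p1,p2},{p1,p3},{p1,p4},{p2,p5},{p3,p4},{p4,p5},{p1,p3,p4},{p1,p3,p5},{p1,p4,p5},{p2,p3,p5}}
  V1234={{p1,p2},{p1,p3},{p1,p4},{p2,p3},{p1,p3,p4},{p1,p3,p5},{p1,p4,p5},{p2,p3,p5}} V1235={{p1,p2},{p1,p3},{p1,p4},{p1,p3,p4},{p1,p3,p5},{p1,p4,p5},{p2,p3,p5}} V1245={{p1},{p1,p2},{p1,p3},{p1,p4},{p1,p5},{p1,p3,p4},{p1,p3,p5},{p1,p4,p5},{p2,p3,p5}} V1345={{p4},{p1,p2},{p1,p3},{p1,p4},{p3,p4},{p4,p5},{p1,p3,p4},{p1,p3,p5},{p1,p4,p5},{p2,p3,p5}} V2345={{p1,p2},{p1,p3},{p1,p4},{p2,p5},{p1,p3,p4},{p1,p3,p5},{p1,p4,p5},{p2,p3,p5}}
  V12345={{p1,p2},{p1,p3},{p1,p4},{p1,p3,p4},{p1,p3,p5},{p1,p4,p5},{p2,p3,p5}}
C dims 5,10,10,5; δ0: rk_F3 4; δ1: rk_F3 6; δ2: rk_F3 4
Ȟ^0: (5−4)−0=1 ⇒ Z/3
Ȟ^1: (10−6)−4=0 ⇒ 0
Ȟ^2: (10−4)−6=0 ⇒ 0


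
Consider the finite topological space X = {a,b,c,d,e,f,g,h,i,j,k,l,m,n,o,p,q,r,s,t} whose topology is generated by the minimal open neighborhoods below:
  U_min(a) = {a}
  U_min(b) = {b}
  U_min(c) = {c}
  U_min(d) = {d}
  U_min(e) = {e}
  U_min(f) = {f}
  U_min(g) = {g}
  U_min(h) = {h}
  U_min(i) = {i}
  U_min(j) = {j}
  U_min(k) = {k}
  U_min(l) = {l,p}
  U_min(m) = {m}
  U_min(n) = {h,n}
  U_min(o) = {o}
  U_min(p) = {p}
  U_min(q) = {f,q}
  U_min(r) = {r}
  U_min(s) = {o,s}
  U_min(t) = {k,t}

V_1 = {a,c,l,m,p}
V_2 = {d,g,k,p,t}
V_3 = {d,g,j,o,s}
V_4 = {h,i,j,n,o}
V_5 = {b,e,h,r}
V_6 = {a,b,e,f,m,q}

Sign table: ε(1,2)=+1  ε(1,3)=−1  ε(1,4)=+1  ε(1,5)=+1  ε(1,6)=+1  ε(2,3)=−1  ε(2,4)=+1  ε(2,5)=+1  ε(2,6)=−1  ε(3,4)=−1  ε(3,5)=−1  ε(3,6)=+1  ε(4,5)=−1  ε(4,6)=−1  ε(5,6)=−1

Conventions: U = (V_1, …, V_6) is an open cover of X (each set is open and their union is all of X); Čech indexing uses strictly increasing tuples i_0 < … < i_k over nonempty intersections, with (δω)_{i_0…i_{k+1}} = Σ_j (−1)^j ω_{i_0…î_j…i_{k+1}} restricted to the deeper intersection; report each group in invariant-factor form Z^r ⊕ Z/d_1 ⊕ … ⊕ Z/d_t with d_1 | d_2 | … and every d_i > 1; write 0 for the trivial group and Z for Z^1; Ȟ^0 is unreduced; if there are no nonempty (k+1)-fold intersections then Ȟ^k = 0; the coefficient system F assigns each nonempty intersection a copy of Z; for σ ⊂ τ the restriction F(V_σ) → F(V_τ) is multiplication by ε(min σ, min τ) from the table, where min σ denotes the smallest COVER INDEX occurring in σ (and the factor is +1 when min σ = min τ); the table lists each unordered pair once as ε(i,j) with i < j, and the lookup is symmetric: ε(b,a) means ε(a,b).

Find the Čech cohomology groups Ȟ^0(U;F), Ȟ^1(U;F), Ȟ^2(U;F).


nonempty overlaps:
  V12={p} V16={a,m} V23={d,g} V34={j,o} V45={h} V56={b,e}
C dims 6,6; δ0: rk 5, SNF 1^5
degree 0: 6−5−0 = 1 → Ȟ^0 ≅ Z
degree 1: 6−0−5 = 1 → Ȟ^1 ≅ Z
degree 2: 0−0−0 = 0 → Ȟ^2 ≅ 0

Ȟ^0 = Z; Ȟ^1 = Z; Ȟ^2 = 0


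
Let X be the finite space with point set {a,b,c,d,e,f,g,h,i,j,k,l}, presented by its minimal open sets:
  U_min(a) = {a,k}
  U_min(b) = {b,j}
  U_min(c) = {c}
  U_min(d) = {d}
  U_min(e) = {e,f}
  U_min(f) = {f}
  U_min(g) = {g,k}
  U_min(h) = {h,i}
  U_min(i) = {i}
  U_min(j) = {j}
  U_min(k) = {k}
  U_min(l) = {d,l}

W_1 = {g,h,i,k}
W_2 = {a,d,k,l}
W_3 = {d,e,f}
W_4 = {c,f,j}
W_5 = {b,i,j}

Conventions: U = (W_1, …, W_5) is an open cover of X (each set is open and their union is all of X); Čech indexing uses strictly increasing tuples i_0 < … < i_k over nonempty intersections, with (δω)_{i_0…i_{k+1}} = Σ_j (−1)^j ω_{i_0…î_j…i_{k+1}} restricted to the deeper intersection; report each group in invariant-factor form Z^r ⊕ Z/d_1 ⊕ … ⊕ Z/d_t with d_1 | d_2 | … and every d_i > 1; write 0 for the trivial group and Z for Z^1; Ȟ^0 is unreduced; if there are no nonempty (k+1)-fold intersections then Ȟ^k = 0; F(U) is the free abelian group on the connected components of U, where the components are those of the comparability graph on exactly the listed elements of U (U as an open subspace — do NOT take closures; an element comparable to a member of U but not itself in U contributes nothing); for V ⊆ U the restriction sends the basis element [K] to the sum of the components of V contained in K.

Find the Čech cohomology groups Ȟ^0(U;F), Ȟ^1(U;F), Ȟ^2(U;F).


nerve simplices:
  W12={k} W15={i} W23={d} W34={f} W45={j}
components per intersection:
  W1: {g,k} {h,i}
  W2: {a,k} {d,l}
  W3: {d} {e,f}
  W4: {c} {f} {j}
  W5: {b,j} {i}
  W12: {k}
  W15: {i}
  W23: {d}
  W34: {f}
  W45: {j}
C dims 11,5; δ0: rk 5, SNF 1^5
degree 0: 11−5−0 = 6 → Ȟ^0 ≅ Z^6
degree 1: 5−0−5 = 0 → Ȟ^1 ≅ 0
degree 2: 0−0−0 = 0 → Ȟ^2 ≅ 0

Ȟ^0 ≅ Z^6, Ȟ^1 ≅ 0, Ȟ^2 ≅ 0


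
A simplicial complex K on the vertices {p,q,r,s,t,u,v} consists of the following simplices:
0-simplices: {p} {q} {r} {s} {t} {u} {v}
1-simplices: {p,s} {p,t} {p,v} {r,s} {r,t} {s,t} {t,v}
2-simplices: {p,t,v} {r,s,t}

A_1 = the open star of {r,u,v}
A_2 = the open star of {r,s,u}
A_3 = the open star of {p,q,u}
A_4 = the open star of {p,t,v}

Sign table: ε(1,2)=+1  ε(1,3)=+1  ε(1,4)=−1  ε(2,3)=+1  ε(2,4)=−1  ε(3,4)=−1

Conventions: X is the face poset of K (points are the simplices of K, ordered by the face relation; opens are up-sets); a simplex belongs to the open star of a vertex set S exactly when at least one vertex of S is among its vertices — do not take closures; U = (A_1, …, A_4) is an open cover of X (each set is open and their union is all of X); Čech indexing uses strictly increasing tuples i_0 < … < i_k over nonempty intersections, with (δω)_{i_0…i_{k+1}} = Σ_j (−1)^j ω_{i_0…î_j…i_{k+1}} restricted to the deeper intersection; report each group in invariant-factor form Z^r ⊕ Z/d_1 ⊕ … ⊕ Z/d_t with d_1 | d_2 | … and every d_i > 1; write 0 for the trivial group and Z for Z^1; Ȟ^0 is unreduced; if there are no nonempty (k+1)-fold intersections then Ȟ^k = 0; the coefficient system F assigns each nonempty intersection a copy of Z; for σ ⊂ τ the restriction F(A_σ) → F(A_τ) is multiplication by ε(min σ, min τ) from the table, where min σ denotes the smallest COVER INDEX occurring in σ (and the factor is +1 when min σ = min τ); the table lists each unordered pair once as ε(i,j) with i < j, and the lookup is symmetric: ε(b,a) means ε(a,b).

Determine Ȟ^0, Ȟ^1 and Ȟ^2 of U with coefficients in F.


cover nerve:
  A1={{r},{u},{v},{p,v},{r,s},{r,t},{t,v},{p,t,v},{r,s,t}} A2={{r},{s},{u},{p,s},{r,s},{r,t},{s,t},{r,s,t}} A3={{p},{q},{u},{p,s},{p,t},{p,v},{p,t,v}} A4={{p},{t},{v},{p,s},{p,t},{p,v},{r,t},{s,t},{t,v},{p,t,v},{r,s,t}}
  A12={{r},{u},{r,s},{r,t},{r,s,t}} A13={{u},{p,v},{p,t,v}} A14={{v},{p,v},{r,t},{t,v},{p,t,v},{r,s,t}} A23={{u},{p,s}} A24={{p,s},{r,t},{s,t},{r,s,t}} A34={{p},{p,s},{p,t},{p,v},{p,t,v}}
  A123={{u}} A124={{r,t},{r,s,t}} A134={{p,v},{p,t,v}} A234={{p,s}}
C dims 4,6,4; δ0: rk 3, SNF 1^3; δ1: rk 3, SNF 1^3
Ȟ^0: (4−3)−0=1 ⇒ Z
Ȟ^1: (6−3)−3=0 ⇒ 0
Ȟ^2: (4−0)−3=1 ⇒ Z

Ȟ^0 ≅ Z, Ȟ^1 ≅ 0, Ȟ^2 ≅ Z
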